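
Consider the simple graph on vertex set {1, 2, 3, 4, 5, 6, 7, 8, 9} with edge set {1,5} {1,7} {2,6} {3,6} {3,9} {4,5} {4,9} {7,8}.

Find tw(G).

1

A width-1 tree decomposition is:
Bags: B1 = {7, 8}  B2 = {1, 7}  B3 = {1, 5}  B4 = {4, 5}  B5 = {4, 9}  B6 = {3, 9}  B7 = {3, 6}  B8 = {2, 6}
Tree: B1–B2, B2–B3, B3–B4, B4–B5, B5–B6, B6–B7, B7–B8
Each bag holds 2 vertices, so the decomposition has width 1, which upper-bounds the treewidth. G has an edge, so its treewidth is at least 1. Hence tw(G) = 1 exactly.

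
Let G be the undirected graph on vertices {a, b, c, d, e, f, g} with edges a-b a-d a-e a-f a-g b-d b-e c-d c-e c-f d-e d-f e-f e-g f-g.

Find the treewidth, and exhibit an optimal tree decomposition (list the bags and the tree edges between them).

Each bag holds 4 vertices, so the decomposition has width 3, which upper-bounds the treewidth. For the lower bound, the 4 vertices {c, d, e, f} are pairwise adjacent, and any tree decomposition puts a clique entirely inside one bag — forcing width ≥ 3. Therefore the treewidth is 3.

Treewidth 3.
One optimal decomposition is:
Bags: B1 = {c, d, e, f}  B2 = {a, d, e, f}  B3 = {a, e, f, g}  B4 = {a, b, d, e}
Tree: B1–B2, B2–B3, B2–B4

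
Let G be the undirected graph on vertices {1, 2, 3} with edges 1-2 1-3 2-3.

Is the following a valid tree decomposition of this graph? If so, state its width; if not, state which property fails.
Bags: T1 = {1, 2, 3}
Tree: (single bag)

Yes; width 2.

Vertex coverage: the bags together contain {1, 2, 3}, the full vertex set. Edge coverage: each edge of G has both endpoints in at least one bag. Running intersection: for every vertex, the bags containing it form a connected subtree. All three properties hold, so this is a valid tree decomposition of width max|bag| − 1 = 2, and hence tw(G) ≤ 2.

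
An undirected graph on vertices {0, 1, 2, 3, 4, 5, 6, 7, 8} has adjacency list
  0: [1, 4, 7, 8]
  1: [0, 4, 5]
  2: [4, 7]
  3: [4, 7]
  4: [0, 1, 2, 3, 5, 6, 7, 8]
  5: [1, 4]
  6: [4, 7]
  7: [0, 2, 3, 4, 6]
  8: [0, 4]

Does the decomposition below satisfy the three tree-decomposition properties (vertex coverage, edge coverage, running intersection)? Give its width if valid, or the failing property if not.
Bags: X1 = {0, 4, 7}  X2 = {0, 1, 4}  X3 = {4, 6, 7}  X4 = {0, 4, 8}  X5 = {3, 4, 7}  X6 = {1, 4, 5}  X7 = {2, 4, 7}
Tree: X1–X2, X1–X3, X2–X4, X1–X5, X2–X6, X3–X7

Checking the three conditions: (i) the bags cover all of {0, 1, 2, 3, 4, 5, 6, 7, 8}; (ii) for each edge, some bag contains both endpoints; (iii) the bags containing any fixed vertex form a subtree. All hold, so the decomposition is valid with width 3 − 1 = 2.

Yes; width 2.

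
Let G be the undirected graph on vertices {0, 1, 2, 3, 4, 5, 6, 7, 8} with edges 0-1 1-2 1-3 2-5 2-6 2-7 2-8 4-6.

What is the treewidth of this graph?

A width-1 tree decomposition is:
Bags: B1 = {2, 6}  B2 = {4, 6}  B3 = {1, 2}  B4 = {0, 1}  B5 = {2, 5}  B6 = {1, 3}  B7 = {2, 7}  B8 = {2, 8}
Tree: B1–B2, B1–B3, B3–B4, B3–B5, B3–B6, B1–B7, B1–B8
Every bag has size at most 2, so the width is 2 − 1 = 1 and tw(G) ≤ 1. Since G has at least one edge (e.g. 2–6), it is not an edgeless graph, so tw(G) ≥ 1. Therefore the treewidth is 1.

1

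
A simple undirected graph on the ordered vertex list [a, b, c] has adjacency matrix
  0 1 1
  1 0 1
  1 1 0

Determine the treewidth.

2

A width-2 tree decomposition is:
Bags: B1 = {a, b, c}
Tree: (single bag)
With just one bag of size 3, the width is 3 − 1 = 2, so tw(G) ≤ 2. On the other hand G contains the 3-clique {a, b, c}. A clique must lie in a single bag of any decomposition, so no decomposition can have width below 2. Therefore the treewidth is 2.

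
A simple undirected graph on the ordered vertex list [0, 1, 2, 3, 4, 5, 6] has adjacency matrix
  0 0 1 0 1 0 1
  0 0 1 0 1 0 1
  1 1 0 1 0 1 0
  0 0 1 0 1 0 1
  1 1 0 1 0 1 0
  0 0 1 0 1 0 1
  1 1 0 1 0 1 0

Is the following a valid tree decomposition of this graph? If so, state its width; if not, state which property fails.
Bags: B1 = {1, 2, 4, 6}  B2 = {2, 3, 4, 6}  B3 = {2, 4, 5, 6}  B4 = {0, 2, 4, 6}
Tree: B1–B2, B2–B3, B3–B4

Every vertex of G appears in some bag (union = {0, 1, 2, 3, 4, 5, 6}); every edge is covered by a bag; and for each vertex v the set of bags containing v is connected in the bag tree. The decomposition is therefore valid. The largest bag has 4 vertices, so the width is 3.

Yes; width 3.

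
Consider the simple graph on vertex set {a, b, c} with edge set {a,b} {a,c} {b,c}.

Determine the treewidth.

A width-2 tree decomposition is:
Bags: B1 = {a, b, c}
Tree: (single bag)
With just one bag of size 3, the width is 3 − 1 = 2, so tw(G) ≤ 2. For the lower bound, the 3 vertices {a, b, c} are pairwise adjacent, and any tree decomposition puts a clique entirely inside one bag — forcing width ≥ 2. Therefore the treewidth is 2.

2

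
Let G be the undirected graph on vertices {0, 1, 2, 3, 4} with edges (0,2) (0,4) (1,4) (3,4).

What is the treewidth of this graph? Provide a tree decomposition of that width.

The largest bag has 2 vertices, giving width 1; this decomposition certifies tw(G) ≤ 1. Any graph with an edge has treewidth ≥ 1, and G has the edge 4–0. The upper and lower bounds meet at 1, so that is the treewidth.

Treewidth 1.
One such decomposition:
Bags: B1 = {0, 4}  B2 = {3, 4}  B3 = {0, 2}  B4 = {1, 4}
Tree: B1–B2, B1–B3, B1–B4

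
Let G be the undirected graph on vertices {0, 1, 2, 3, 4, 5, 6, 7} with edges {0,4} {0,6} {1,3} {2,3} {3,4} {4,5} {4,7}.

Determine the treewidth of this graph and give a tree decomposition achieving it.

Treewidth 1.
One optimal decomposition is:
Bags: B1 = {0, 4}  B2 = {3, 4}  B3 = {4, 5}  B4 = {0, 6}  B5 = {1, 3}  B6 = {2, 3}  B7 = {4, 7}
Tree: B1–B2, B2–B3, B1–B4, B2–B5, B2–B6, B3–B7

The largest bag has 2 vertices, giving width 1; this decomposition certifies tw(G) ≤ 1. G has an edge, so its treewidth is at least 1. Hence tw(G) = 1 exactly.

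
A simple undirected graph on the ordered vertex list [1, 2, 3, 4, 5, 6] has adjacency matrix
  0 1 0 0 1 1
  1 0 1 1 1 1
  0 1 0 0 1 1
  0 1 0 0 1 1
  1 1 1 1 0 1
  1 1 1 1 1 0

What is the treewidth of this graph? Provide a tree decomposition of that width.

Treewidth 3.
Bags: B1 = {1, 2, 5, 6}  B2 = {2, 3, 5, 6}  B3 = {2, 4, 5, 6}
Tree: B1–B2, B1–B3

Every bag has size at most 4, so the width is 4 − 1 = 3 and tw(G) ≤ 3. Conversely, {1, 2, 5, 6} is a clique of size 4, and the vertices of any clique must share a bag in every tree decomposition; so some bag has ≥ 4 vertices and tw(G) ≥ 3. Therefore the treewidth is 3.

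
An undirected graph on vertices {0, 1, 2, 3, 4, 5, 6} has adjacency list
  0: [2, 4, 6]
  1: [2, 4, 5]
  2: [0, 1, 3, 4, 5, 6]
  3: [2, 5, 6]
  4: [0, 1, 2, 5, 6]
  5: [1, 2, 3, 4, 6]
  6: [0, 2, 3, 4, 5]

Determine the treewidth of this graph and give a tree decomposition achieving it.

Every bag has size at most 4, so the width is 4 − 1 = 3 and tw(G) ≤ 3. Conversely, {2, 3, 5, 6} is a clique of size 4, and the vertices of any clique must share a bag in every tree decomposition; so some bag has ≥ 4 vertices and tw(G) ≥ 3. Hence tw(G) = 3 exactly.

Treewidth 3.
One such decomposition:
Bags: B1 = {0, 2, 4, 6}  B2 = {2, 4, 5, 6}  B3 = {2, 3, 5, 6}  B4 = {1, 2, 4, 5}
Tree: B1–B2, B2–B3, B2–B4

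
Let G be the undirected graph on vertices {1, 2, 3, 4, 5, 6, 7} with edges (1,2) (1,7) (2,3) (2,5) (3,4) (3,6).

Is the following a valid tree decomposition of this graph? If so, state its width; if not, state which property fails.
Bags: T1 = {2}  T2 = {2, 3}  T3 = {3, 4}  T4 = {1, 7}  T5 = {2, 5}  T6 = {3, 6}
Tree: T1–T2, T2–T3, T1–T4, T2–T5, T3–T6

No — edge (1,2) lies in no bag.

A tree decomposition must satisfy three properties: every vertex lies in some bag; for every edge, both endpoints lie together in some bag; and for every vertex, the bags containing it form a connected subtree. Here edge (1,2) lies in no bag, so the decomposition is invalid.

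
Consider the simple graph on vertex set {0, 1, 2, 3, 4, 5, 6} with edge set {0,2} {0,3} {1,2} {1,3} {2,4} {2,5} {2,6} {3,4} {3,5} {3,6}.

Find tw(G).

A width-2 tree decomposition is:
Bags: B1 = {2, 3, 6}  B2 = {2, 3, 5}  B3 = {2, 3, 4}  B4 = {0, 2, 3}  B5 = {1, 2, 3}
Tree: B1–B2, B2–B3, B3–B4, B4–B5
Each bag holds 3 vertices, so the decomposition has width 2, which upper-bounds the treewidth. Since 2–6–3–5–2 is a cycle in G, G is not acyclic. Forests are exactly the graphs of treewidth ≤ 1, so tw(G) ≥ 2. Therefore the treewidth is 2.

2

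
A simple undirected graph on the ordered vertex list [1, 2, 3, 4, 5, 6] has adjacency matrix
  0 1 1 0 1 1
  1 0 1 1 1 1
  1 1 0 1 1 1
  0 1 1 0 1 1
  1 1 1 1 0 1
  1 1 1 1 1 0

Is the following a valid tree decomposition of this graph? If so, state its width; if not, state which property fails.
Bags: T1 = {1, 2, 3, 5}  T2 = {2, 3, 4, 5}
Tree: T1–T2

No — vertex 6 appears in no bag.

A tree decomposition must satisfy three properties: every vertex lies in some bag; for every edge, both endpoints lie together in some bag; and for every vertex, the bags containing it form a connected subtree. Here vertex 6 appears in no bag, so the decomposition is invalid.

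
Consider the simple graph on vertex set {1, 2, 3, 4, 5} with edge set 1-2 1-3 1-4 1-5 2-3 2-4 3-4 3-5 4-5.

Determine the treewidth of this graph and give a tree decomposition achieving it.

Every bag has size at most 4, so the width is 4 − 1 = 3 and tw(G) ≤ 3. Conversely, {1, 2, 3, 4} is a clique of size 4, and the vertices of any clique must share a bag in every tree decomposition; so some bag has ≥ 4 vertices and tw(G) ≥ 3. Therefore the treewidth is 3.

Treewidth 3.
One optimal decomposition is:
Bags: B1 = {1, 2, 3, 4}  B2 = {1, 3, 4, 5}
Tree: B1–B2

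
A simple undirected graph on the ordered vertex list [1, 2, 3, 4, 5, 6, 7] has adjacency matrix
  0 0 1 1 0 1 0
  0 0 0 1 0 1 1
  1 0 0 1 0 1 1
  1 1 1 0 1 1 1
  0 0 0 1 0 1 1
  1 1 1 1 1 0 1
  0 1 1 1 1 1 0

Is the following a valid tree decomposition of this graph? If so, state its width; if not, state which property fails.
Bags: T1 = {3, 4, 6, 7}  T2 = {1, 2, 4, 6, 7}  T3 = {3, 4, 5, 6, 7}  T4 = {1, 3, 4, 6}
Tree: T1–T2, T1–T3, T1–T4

A tree decomposition must satisfy three properties: every vertex lies in some bag; for every edge, both endpoints lie together in some bag; and for every vertex, the bags containing it form a connected subtree. Here bags containing vertex 1 are not connected in the tree, so the decomposition is invalid.

No — bags containing vertex 1 are not connected in the tree.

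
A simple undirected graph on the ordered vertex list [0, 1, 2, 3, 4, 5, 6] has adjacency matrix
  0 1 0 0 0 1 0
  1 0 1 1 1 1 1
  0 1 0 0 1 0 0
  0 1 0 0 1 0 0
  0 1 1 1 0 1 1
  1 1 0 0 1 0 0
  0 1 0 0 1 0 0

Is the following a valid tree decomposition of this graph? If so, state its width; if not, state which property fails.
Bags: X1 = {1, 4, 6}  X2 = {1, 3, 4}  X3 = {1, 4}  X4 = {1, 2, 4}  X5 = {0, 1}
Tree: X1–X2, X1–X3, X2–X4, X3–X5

A tree decomposition must satisfy three properties: every vertex lies in some bag; for every edge, both endpoints lie together in some bag; and for every vertex, the bags containing it form a connected subtree. Here vertex 5 appears in no bag, so the decomposition is invalid.

No — vertex 5 appears in no bag.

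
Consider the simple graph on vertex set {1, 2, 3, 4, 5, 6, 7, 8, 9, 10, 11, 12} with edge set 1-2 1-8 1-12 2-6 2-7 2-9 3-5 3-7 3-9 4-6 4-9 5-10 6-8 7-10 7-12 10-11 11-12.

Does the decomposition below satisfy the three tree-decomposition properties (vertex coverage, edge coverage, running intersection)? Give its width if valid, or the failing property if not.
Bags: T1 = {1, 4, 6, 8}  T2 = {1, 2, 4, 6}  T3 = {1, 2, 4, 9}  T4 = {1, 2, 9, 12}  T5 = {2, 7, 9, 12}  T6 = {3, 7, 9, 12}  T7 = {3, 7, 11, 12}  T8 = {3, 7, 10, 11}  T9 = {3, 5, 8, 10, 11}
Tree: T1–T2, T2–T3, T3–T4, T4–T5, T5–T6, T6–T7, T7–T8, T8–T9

A tree decomposition must satisfy three properties: every vertex lies in some bag; for every edge, both endpoints lie together in some bag; and for every vertex, the bags containing it form a connected subtree. Here bags containing vertex 8 are not connected in the tree, so the decomposition is invalid.

No — bags containing vertex 8 are not connected in the tree.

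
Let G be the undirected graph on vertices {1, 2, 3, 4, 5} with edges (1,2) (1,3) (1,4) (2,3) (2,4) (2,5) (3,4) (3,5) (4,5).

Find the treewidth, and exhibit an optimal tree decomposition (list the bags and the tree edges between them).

Each bag holds 4 vertices, so the decomposition has width 3, which upper-bounds the treewidth. For the lower bound, the 4 vertices {1, 2, 3, 4} are pairwise adjacent, and any tree decomposition puts a clique entirely inside one bag — forcing width ≥ 3. Therefore the treewidth is 3.

Treewidth 3.
One optimal decomposition is:
Bags: B1 = {1, 2, 3, 4}  B2 = {2, 3, 4, 5}
Tree: B1–B2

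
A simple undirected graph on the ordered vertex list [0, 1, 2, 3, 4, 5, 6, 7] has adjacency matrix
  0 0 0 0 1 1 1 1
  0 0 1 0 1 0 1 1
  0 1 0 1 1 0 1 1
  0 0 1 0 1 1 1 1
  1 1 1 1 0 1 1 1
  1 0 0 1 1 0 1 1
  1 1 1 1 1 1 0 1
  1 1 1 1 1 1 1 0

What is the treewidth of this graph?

4

A width-4 tree decomposition is:
Bags: B1 = {3, 4, 5, 6, 7}  B2 = {2, 3, 4, 6, 7}  B3 = {0, 4, 5, 6, 7}  B4 = {1, 2, 4, 6, 7}
Tree: B1–B2, B1–B3, B2–B4
The largest bag has 5 vertices, giving width 4; this decomposition certifies tw(G) ≤ 4. For the lower bound, the 5 vertices {0, 4, 5, 6, 7} are pairwise adjacent, and any tree decomposition puts a clique entirely inside one bag — forcing width ≥ 4. Therefore the treewidth is 4.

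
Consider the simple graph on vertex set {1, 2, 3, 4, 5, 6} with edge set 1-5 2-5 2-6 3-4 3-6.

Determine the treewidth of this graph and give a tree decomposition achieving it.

Treewidth 1.
One such decomposition:
Bags: B1 = {3, 4}  B2 = {3, 6}  B3 = {2, 6}  B4 = {2, 5}  B5 = {1, 5}
Tree: B1–B2, B2–B3, B3–B4, B4–B5

The largest bag has 2 vertices, giving width 1; this decomposition certifies tw(G) ≤ 1. Any graph with an edge has treewidth ≥ 1, and G has the edge 4–3. Combining the bounds, tw(G) = 1.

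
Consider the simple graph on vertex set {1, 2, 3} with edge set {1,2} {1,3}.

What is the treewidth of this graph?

1

A width-1 tree decomposition is:
Bags: B1 = {1, 2}  B2 = {1, 3}
Tree: B1–B2
The largest bag has 2 vertices, giving width 1; this decomposition certifies tw(G) ≤ 1. Since G has at least one edge (e.g. 2–1), it is not an edgeless graph, so tw(G) ≥ 1. Combining the bounds, tw(G) = 1.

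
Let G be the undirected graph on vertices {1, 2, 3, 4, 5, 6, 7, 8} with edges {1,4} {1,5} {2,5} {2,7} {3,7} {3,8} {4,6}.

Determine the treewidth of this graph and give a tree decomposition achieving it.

Treewidth 1.
One optimal decomposition is:
Bags: B1 = {3, 8}  B2 = {3, 7}  B3 = {2, 7}  B4 = {2, 5}  B5 = {1, 5}  B6 = {1, 4}  B7 = {4, 6}
Tree: B1–B2, B2–B3, B3–B4, B4–B5, B5–B6, B6–B7

The largest bag has 2 vertices, giving width 1; this decomposition certifies tw(G) ≤ 1. Since G has at least one edge (e.g. 8–3), it is not an edgeless graph, so tw(G) ≥ 1. The upper and lower bounds meet at 1, so that is the treewidth.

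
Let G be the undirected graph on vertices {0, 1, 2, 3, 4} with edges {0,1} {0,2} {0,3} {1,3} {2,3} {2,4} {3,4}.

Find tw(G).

2

A width-2 tree decomposition is:
Bags: B1 = {0, 2, 3}  B2 = {0, 1, 3}  B3 = {2, 3, 4}
Tree: B1–B2, B1–B3
Each bag holds 3 vertices, so the decomposition has width 2, which upper-bounds the treewidth. On the other hand G contains the 3-clique {0, 1, 3}. A clique must lie in a single bag of any decomposition, so no decomposition can have width below 2. The upper and lower bounds meet at 2, so that is the treewidth.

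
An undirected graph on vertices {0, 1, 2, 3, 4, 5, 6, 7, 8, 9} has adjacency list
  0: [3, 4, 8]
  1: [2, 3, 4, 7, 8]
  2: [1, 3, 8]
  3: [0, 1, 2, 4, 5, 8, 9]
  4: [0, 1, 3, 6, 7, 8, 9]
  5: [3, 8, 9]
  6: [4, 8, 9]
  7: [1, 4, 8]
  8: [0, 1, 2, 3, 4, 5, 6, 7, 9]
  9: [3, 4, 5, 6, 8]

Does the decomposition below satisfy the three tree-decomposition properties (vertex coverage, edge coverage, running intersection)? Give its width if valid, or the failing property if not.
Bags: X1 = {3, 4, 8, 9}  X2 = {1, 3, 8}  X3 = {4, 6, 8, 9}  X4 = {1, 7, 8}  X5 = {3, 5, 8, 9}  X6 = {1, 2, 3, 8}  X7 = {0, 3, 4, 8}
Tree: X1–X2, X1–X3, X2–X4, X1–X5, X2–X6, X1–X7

No — edge (4,1) lies in no bag.

A tree decomposition must satisfy three properties: every vertex lies in some bag; for every edge, both endpoints lie together in some bag; and for every vertex, the bags containing it form a connected subtree. Here edge (4,1) lies in no bag, so the decomposition is invalid.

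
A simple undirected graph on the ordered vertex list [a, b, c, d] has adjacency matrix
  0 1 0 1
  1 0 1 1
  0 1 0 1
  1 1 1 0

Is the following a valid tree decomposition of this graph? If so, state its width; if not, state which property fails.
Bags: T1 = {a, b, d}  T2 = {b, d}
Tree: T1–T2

No — vertex c appears in no bag.

A tree decomposition must satisfy three properties: every vertex lies in some bag; for every edge, both endpoints lie together in some bag; and for every vertex, the bags containing it form a connected subtree. Here vertex c appears in no bag, so the decomposition is invalid.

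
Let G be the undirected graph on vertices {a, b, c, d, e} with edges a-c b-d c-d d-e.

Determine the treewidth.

A width-1 tree decomposition is:
Bags: B1 = {c, d}  B2 = {a, c}  B3 = {d, e}  B4 = {b, d}
Tree: B1–B2, B1–B3, B1–B4
Each bag holds 2 vertices, so the decomposition has width 1, which upper-bounds the treewidth. G has an edge, so its treewidth is at least 1. Combining the bounds, tw(G) = 1.

1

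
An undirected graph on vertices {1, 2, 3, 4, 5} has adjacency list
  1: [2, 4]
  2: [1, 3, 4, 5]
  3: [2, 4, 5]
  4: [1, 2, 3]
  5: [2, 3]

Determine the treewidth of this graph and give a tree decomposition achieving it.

Every bag has size at most 3, so the width is 3 − 1 = 2 and tw(G) ≤ 2. On the other hand G contains the 3-clique {1, 2, 4}. A clique must lie in a single bag of any decomposition, so no decomposition can have width below 2. Therefore the treewidth is 2.

Treewidth 2.
One such decomposition:
Bags: B1 = {2, 3, 4}  B2 = {2, 3, 5}  B3 = {1, 2, 4}
Tree: B1–B2, B1–B3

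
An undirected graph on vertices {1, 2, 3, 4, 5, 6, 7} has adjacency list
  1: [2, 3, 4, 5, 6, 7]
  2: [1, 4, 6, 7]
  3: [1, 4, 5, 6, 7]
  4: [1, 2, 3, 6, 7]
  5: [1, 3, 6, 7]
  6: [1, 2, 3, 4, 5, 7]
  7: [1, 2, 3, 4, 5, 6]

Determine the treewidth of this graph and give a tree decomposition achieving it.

Treewidth 4.
One such decomposition:
Bags: B1 = {1, 3, 4, 6, 7}  B2 = {1, 2, 4, 6, 7}  B3 = {1, 3, 5, 6, 7}
Tree: B1–B2, B1–B3

Each bag holds 5 vertices, so the decomposition has width 4, which upper-bounds the treewidth. On the other hand G contains the 5-clique {1, 2, 4, 6, 7}. A clique must lie in a single bag of any decomposition, so no decomposition can have width below 4. Hence tw(G) = 4 exactly.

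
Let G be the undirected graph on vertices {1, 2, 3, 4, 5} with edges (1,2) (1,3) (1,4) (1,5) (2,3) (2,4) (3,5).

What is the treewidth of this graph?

A width-2 tree decomposition is:
Bags: B1 = {1, 2, 3}  B2 = {1, 3, 5}  B3 = {1, 2, 4}
Tree: B1–B2, B1–B3
Each bag holds 3 vertices, so the decomposition has width 2, which upper-bounds the treewidth. Conversely, {1, 2, 3} is a clique of size 3, and the vertices of any clique must share a bag in every tree decomposition; so some bag has ≥ 3 vertices and tw(G) ≥ 2. The upper and lower bounds meet at 2, so that is the treewidth.

2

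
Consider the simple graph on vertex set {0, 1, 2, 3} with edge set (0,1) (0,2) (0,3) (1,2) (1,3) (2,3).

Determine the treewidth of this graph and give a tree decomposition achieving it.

Treewidth 3.
Bags: B1 = {0, 1, 2, 3}
Tree: (single bag)

A single bag containing all 4 vertices is trivially a valid decomposition of width 3. On the other hand G contains the 4-clique {0, 1, 2, 3}. A clique must lie in a single bag of any decomposition, so no decomposition can have width below 3. Combining the bounds, tw(G) = 3.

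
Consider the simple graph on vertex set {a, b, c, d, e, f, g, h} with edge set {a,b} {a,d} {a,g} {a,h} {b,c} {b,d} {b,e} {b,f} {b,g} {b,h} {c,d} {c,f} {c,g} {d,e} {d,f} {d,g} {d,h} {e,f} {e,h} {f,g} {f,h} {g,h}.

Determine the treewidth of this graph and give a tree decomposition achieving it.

Treewidth 4.
One optimal decomposition is:
Bags: B1 = {b, d, f, g, h}  B2 = {a, b, d, g, h}  B3 = {b, d, e, f, h}  B4 = {b, c, d, f, g}
Tree: B1–B2, B1–B3, B1–B4

The largest bag has 5 vertices, giving width 4; this decomposition certifies tw(G) ≤ 4. On the other hand G contains the 5-clique {a, b, d, g, h}. A clique must lie in a single bag of any decomposition, so no decomposition can have width below 4. Hence tw(G) = 4 exactly.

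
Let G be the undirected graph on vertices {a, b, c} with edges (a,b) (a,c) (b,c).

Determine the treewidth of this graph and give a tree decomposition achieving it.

Treewidth 2.
Bags: B1 = {a, b, c}
Tree: (single bag)

With just one bag of size 3, the width is 3 − 1 = 2, so tw(G) ≤ 2. On the other hand G contains the 3-clique {a, b, c}. A clique must lie in a single bag of any decomposition, so no decomposition can have width below 2. Hence tw(G) = 2 exactly.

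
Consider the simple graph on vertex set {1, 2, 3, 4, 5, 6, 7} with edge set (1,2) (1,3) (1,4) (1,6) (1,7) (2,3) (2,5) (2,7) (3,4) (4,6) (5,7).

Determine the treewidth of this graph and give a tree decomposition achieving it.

Treewidth 2.
One such decomposition:
Bags: B1 = {2, 5, 7}  B2 = {1, 2, 7}  B3 = {1, 2, 3}  B4 = {1, 3, 4}  B5 = {1, 4, 6}
Tree: B1–B2, B2–B3, B3–B4, B4–B5

Every bag has size at most 3, so the width is 3 − 1 = 2 and tw(G) ≤ 2. For the lower bound, the 3 vertices {1, 2, 3} are pairwise adjacent, and any tree decomposition puts a clique entirely inside one bag — forcing width ≥ 2. Hence tw(G) = 2 exactly.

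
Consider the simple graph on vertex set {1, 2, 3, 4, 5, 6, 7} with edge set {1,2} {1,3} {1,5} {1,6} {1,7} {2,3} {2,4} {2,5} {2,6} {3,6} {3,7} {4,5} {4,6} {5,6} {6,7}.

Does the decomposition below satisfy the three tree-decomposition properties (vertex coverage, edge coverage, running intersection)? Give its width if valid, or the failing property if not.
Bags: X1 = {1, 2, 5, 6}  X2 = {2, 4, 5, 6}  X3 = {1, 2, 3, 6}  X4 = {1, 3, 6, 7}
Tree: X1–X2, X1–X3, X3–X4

Every vertex of G appears in some bag (union = {1, 2, 3, 4, 5, 6, 7}); every edge is covered by a bag; and for each vertex v the set of bags containing v is connected in the bag tree. The decomposition is therefore valid. The largest bag has 4 vertices, so the width is 3.

Yes; width 3.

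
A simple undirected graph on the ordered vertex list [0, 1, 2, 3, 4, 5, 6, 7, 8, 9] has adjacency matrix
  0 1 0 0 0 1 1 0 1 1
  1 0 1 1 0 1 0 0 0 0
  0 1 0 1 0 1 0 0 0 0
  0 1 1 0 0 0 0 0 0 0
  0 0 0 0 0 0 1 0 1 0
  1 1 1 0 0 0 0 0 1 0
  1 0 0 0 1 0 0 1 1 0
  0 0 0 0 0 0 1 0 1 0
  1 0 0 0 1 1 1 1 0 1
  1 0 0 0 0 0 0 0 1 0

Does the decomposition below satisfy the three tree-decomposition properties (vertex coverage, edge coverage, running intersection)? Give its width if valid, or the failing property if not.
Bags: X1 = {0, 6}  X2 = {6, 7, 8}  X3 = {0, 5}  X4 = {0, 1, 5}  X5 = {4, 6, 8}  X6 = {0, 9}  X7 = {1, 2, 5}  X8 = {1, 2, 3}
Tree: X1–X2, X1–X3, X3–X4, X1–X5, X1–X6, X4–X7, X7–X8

A tree decomposition must satisfy three properties: every vertex lies in some bag; for every edge, both endpoints lie together in some bag; and for every vertex, the bags containing it form a connected subtree. Here edge (8,0) lies in no bag, so the decomposition is invalid.

No — edge (8,0) lies in no bag.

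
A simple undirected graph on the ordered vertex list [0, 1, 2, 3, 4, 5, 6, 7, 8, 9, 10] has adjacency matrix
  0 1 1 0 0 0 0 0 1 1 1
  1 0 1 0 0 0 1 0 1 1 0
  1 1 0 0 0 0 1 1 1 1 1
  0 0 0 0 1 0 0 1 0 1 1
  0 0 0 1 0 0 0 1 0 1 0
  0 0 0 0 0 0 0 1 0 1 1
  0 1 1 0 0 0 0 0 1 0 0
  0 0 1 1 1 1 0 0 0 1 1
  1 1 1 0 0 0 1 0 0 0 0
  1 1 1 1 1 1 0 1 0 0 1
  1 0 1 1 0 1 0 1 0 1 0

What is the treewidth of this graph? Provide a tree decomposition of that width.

Every bag has size at most 4, so the width is 4 − 1 = 3 and tw(G) ≤ 3. For the lower bound, the 4 vertices {0, 1, 2, 8} are pairwise adjacent, and any tree decomposition puts a clique entirely inside one bag — forcing width ≥ 3. The upper and lower bounds meet at 3, so that is the treewidth.

Treewidth 3.
One optimal decomposition is:
Bags: B1 = {0, 2, 9, 10}  B2 = {2, 7, 9, 10}  B3 = {0, 1, 2, 9}  B4 = {3, 7, 9, 10}  B5 = {5, 7, 9, 10}  B6 = {0, 1, 2, 8}  B7 = {3, 4, 7, 9}  B8 = {1, 2, 6, 8}
Tree: B1–B2, B1–B3, B2–B4, B2–B5, B3–B6, B4–B7, B6–B8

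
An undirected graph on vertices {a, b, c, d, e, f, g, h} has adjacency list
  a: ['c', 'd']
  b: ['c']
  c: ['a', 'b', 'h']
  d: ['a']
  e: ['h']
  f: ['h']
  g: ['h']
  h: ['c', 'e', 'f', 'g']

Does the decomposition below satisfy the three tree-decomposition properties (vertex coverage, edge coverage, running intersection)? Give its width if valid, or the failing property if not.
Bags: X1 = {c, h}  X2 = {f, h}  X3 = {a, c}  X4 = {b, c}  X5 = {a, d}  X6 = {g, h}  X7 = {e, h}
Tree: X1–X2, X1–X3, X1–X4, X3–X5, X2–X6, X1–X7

Yes; width 1.

Checking the three conditions: (i) the bags cover all of {a, b, c, d, e, f, g, h}; (ii) for each edge, some bag contains both endpoints; (iii) the bags containing any fixed vertex form a subtree. All hold, so the decomposition is valid with width 2 − 1 = 1.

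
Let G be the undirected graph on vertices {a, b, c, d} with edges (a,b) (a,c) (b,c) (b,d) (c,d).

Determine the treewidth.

A width-2 tree decomposition is:
Bags: B1 = {a, b, c}  B2 = {b, c, d}
Tree: B1–B2
Every bag has size at most 3, so the width is 3 − 1 = 2 and tw(G) ≤ 2. On the other hand G contains the 3-clique {b, c, d}. A clique must lie in a single bag of any decomposition, so no decomposition can have width below 2. The upper and lower bounds meet at 2, so that is the treewidth.

2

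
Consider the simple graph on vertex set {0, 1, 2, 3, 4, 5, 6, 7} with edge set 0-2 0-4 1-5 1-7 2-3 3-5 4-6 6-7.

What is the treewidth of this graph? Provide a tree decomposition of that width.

Treewidth 2.
One optimal decomposition is:
Bags: B1 = {0, 2, 4}  B2 = {2, 3, 4}  B3 = {3, 4, 5}  B4 = {1, 4, 5}  B5 = {1, 4, 7}  B6 = {4, 6, 7}
Tree: B1–B2, B2–B3, B3–B4, B4–B5, B5–B6

Every bag has size at most 3, so the width is 3 − 1 = 2 and tw(G) ≤ 2. Since 4–0–2–3–5–1–7–6–4 is a cycle in G, G is not acyclic. Forests are exactly the graphs of treewidth ≤ 1, so tw(G) ≥ 2. Therefore the treewidth is 2.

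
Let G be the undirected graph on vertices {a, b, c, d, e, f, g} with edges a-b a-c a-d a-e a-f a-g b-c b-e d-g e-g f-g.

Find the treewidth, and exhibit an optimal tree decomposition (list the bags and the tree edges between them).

Each bag holds 3 vertices, so the decomposition has width 2, which upper-bounds the treewidth. On the other hand G contains the 3-clique {a, d, g}. A clique must lie in a single bag of any decomposition, so no decomposition can have width below 2. Combining the bounds, tw(G) = 2.

Treewidth 2.
Bags: B1 = {a, f, g}  B2 = {a, e, g}  B3 = {a, b, e}  B4 = {a, d, g}  B5 = {a, b, c}
Tree: B1–B2, B2–B3, B2–B4, B3–B5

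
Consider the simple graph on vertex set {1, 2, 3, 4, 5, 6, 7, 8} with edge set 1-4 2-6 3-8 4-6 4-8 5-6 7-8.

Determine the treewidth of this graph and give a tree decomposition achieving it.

The largest bag has 2 vertices, giving width 1; this decomposition certifies tw(G) ≤ 1. G has an edge, so its treewidth is at least 1. Hence tw(G) = 1 exactly.

Treewidth 1.
Bags: B1 = {4, 6}  B2 = {4, 8}  B3 = {2, 6}  B4 = {5, 6}  B5 = {7, 8}  B6 = {3, 8}  B7 = {1, 4}
Tree: B1–B2, B1–B3, B1–B4, B2–B5, B2–B6, B2–B7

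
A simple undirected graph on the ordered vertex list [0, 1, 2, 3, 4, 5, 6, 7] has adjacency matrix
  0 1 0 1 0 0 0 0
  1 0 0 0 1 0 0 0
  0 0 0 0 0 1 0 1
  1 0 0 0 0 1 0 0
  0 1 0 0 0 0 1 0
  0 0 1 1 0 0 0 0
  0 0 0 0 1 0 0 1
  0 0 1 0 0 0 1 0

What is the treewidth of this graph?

A width-2 tree decomposition is:
Bags: B1 = {1, 4, 6}  B2 = {0, 1, 6}  B3 = {0, 3, 6}  B4 = {3, 5, 6}  B5 = {2, 5, 6}  B6 = {2, 6, 7}
Tree: B1–B2, B2–B3, B3–B4, B4–B5, B5–B6
The largest bag has 3 vertices, giving width 2; this decomposition certifies tw(G) ≤ 2. For the lower bound, G contains the cycle 6–4–1–0–3–5–2–7–6, so G is not a forest; only forests have treewidth ≤ 1, hence tw(G) ≥ 2. Therefore the treewidth is 2.

2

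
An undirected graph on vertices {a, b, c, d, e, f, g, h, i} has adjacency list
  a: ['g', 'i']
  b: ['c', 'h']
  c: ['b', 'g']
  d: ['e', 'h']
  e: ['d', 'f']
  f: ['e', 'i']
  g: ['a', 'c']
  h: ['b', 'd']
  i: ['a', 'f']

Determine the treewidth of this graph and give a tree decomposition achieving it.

Each bag holds 3 vertices, so the decomposition has width 2, which upper-bounds the treewidth. Since b–c–g–a–i–f–e–d–h–b is a cycle in G, G is not acyclic. Forests are exactly the graphs of treewidth ≤ 1, so tw(G) ≥ 2. Combining the bounds, tw(G) = 2.

Treewidth 2.
Bags: B1 = {b, c, g}  B2 = {a, b, g}  B3 = {a, b, i}  B4 = {b, f, i}  B5 = {b, e, f}  B6 = {b, d, e}  B7 = {b, d, h}
Tree: B1–B2, B2–B3, B3–B4, B4–B5, B5–B6, B6–B7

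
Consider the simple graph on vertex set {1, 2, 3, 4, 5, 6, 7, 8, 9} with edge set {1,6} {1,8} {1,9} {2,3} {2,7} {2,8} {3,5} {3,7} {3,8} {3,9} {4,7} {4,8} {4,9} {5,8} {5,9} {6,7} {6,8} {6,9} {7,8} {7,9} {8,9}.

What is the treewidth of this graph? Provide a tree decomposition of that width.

The largest bag has 4 vertices, giving width 3; this decomposition certifies tw(G) ≤ 3. On the other hand G contains the 4-clique {1, 6, 8, 9}. A clique must lie in a single bag of any decomposition, so no decomposition can have width below 3. The upper and lower bounds meet at 3, so that is the treewidth.

Treewidth 3.
Bags: B1 = {3, 7, 8, 9}  B2 = {2, 3, 7, 8}  B3 = {4, 7, 8, 9}  B4 = {6, 7, 8, 9}  B5 = {3, 5, 8, 9}  B6 = {1, 6, 8, 9}
Tree: B1–B2, B1–B3, B1–B4, B1–B5, B4–B6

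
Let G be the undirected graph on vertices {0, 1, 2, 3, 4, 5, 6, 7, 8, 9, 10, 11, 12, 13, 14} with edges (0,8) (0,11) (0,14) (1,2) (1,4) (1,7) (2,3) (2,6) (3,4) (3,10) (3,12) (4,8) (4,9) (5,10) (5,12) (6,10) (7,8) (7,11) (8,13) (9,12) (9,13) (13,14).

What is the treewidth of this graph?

A width-3 tree decomposition is:
Bags: B1 = {2, 5, 6, 10}  B2 = {2, 3, 5, 10}  B3 = {2, 3, 5, 12}  B4 = {1, 2, 3, 12}  B5 = {1, 3, 4, 12}  B6 = {1, 4, 9, 12}  B7 = {1, 4, 7, 9}  B8 = {4, 7, 8, 9}  B9 = {7, 8, 9, 13}  B10 = {7, 8, 11, 13}  B11 = {0, 8, 11, 13}  B12 = {0, 11, 13, 14}
Tree: B1–B2, B2–B3, B3–B4, B4–B5, B5–B6, B6–B7, B7–B8, B8–B9, B9–B10, B10–B11, B11–B12
Each bag holds 4 vertices, so the decomposition has width 3, which upper-bounds the treewidth. For the lower bound: the 4 vertex sets {5,6,10}, {2}, {3}, {1,4,9,12} are disjoint, each induces a connected subgraph, and every pair is joined by at least one edge of G. Contracting each set to a single vertex therefore yields K_{4} as a minor, and since treewidth is minor-monotone, tw(G) ≥ tw(K_{4}) = 3. Hence tw(G) = 3 exactly.

3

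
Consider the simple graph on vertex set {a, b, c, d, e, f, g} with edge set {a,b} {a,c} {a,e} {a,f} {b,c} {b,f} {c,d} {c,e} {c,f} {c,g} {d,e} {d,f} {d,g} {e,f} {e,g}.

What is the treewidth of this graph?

A width-3 tree decomposition is:
Bags: B1 = {c, d, e, f}  B2 = {a, c, e, f}  B3 = {a, b, c, f}  B4 = {c, d, e, g}
Tree: B1–B2, B2–B3, B1–B4
Every bag has size at most 4, so the width is 4 − 1 = 3 and tw(G) ≤ 3. For the lower bound, the 4 vertices {c, d, e, g} are pairwise adjacent, and any tree decomposition puts a clique entirely inside one bag — forcing width ≥ 3. The upper and lower bounds meet at 3, so that is the treewidth.

3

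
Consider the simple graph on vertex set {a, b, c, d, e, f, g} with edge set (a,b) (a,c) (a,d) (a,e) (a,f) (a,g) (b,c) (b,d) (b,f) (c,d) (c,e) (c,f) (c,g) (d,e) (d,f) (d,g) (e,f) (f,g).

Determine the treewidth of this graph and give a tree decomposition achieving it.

Each bag holds 5 vertices, so the decomposition has width 4, which upper-bounds the treewidth. For the lower bound, the 5 vertices {a, c, d, f, g} are pairwise adjacent, and any tree decomposition puts a clique entirely inside one bag — forcing width ≥ 4. The upper and lower bounds meet at 4, so that is the treewidth.

Treewidth 4.
Bags: B1 = {a, c, d, e, f}  B2 = {a, b, c, d, f}  B3 = {a, c, d, f, g}
Tree: B1–B2, B2–B3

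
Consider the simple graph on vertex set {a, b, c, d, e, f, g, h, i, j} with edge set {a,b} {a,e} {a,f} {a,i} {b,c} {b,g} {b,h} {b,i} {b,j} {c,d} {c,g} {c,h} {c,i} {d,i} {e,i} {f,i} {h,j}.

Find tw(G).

2

A width-2 tree decomposition is:
Bags: B1 = {a, b, i}  B2 = {a, e, i}  B3 = {a, f, i}  B4 = {b, c, i}  B5 = {b, c, h}  B6 = {b, h, j}  B7 = {b, c, g}  B8 = {c, d, i}
Tree: B1–B2, B1–B3, B1–B4, B4–B5, B5–B6, B4–B7, B4–B8
Each bag holds 3 vertices, so the decomposition has width 2, which upper-bounds the treewidth. On the other hand G contains the 3-clique {c, d, i}. A clique must lie in a single bag of any decomposition, so no decomposition can have width below 2. Therefore the treewidth is 2.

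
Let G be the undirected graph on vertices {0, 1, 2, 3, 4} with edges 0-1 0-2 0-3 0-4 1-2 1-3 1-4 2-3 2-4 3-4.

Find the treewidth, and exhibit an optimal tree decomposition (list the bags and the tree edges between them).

Treewidth 4.
Bags: B1 = {0, 1, 2, 3, 4}
Tree: (single bag)

A single bag containing all 5 vertices is trivially a valid decomposition of width 4. For the lower bound, the 5 vertices {0, 1, 2, 3, 4} are pairwise adjacent, and any tree decomposition puts a clique entirely inside one bag — forcing width ≥ 4. Hence tw(G) = 4 exactly.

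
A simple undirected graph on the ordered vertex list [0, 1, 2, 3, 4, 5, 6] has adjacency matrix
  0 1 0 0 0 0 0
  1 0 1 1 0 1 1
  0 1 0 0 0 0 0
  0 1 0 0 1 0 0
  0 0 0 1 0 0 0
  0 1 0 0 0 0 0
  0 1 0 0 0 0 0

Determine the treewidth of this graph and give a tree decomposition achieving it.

Every bag has size at most 2, so the width is 2 − 1 = 1 and tw(G) ≤ 1. Since G has at least one edge (e.g. 3–1), it is not an edgeless graph, so tw(G) ≥ 1. The upper and lower bounds meet at 1, so that is the treewidth.

Treewidth 1.
One optimal decomposition is:
Bags: B1 = {1, 3}  B2 = {1, 5}  B3 = {1, 6}  B4 = {3, 4}  B5 = {0, 1}  B6 = {1, 2}
Tree: B1–B2, B1–B3, B1–B4, B2–B5, B5–B6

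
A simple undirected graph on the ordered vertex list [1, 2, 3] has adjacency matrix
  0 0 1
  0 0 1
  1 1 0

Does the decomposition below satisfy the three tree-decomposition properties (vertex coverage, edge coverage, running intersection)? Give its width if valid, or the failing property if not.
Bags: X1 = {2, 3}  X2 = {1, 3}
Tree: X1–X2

Yes; width 1.

Vertex coverage: the bags together contain {1, 2, 3}, the full vertex set. Edge coverage: each edge of G has both endpoints in at least one bag. Running intersection: for every vertex, the bags containing it form a connected subtree. All three properties hold, so this is a valid tree decomposition of width max|bag| − 1 = 1, and hence tw(G) ≤ 1.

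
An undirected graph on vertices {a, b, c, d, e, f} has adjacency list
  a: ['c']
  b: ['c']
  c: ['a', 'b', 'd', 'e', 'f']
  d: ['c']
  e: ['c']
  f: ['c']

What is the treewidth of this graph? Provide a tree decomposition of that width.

Treewidth 1.
Bags: B1 = {c, f}  B2 = {c, d}  B3 = {b, c}  B4 = {a, c}  B5 = {c, e}
Tree: B1–B2, B1–B3, B2–B4, B3–B5

The largest bag has 2 vertices, giving width 1; this decomposition certifies tw(G) ≤ 1. Any graph with an edge has treewidth ≥ 1, and G has the edge c–f. Combining the bounds, tw(G) = 1.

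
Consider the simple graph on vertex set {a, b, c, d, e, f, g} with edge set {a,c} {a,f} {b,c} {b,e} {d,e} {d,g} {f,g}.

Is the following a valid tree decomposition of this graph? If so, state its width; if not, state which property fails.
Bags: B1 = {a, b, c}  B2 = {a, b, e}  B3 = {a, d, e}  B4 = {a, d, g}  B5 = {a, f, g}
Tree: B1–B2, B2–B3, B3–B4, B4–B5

Every vertex of G appears in some bag (union = {a, b, c, d, e, f, g}); every edge is covered by a bag; and for each vertex v the set of bags containing v is connected in the bag tree. The decomposition is therefore valid. The largest bag has 3 vertices, so the width is 2.

Yes; width 2.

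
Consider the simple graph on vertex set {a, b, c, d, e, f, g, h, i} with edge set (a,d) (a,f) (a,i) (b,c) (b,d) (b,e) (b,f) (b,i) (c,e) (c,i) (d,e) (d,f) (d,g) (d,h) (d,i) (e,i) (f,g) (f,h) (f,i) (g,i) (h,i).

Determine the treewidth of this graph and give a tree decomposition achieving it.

Each bag holds 4 vertices, so the decomposition has width 3, which upper-bounds the treewidth. For the lower bound, the 4 vertices {b, d, e, i} are pairwise adjacent, and any tree decomposition puts a clique entirely inside one bag — forcing width ≥ 3. Hence tw(G) = 3 exactly.

Treewidth 3.
One optimal decomposition is:
Bags: B1 = {b, d, e, i}  B2 = {b, d, f, i}  B3 = {d, f, g, i}  B4 = {d, f, h, i}  B5 = {a, d, f, i}  B6 = {b, c, e, i}
Tree: B1–B2, B2–B3, B3–B4, B2–B5, B1–B6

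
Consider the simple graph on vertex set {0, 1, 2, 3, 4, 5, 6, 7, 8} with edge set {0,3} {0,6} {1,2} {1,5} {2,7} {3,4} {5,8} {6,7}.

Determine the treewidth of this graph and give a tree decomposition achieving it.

Treewidth 1.
One optimal decomposition is:
Bags: B1 = {3, 4}  B2 = {0, 3}  B3 = {0, 6}  B4 = {6, 7}  B5 = {2, 7}  B6 = {1, 2}  B7 = {1, 5}  B8 = {5, 8}
Tree: B1–B2, B2–B3, B3–B4, B4–B5, B5–B6, B6–B7, B7–B8

Every bag has size at most 2, so the width is 2 − 1 = 1 and tw(G) ≤ 1. G has an edge, so its treewidth is at least 1. Therefore the treewidth is 1.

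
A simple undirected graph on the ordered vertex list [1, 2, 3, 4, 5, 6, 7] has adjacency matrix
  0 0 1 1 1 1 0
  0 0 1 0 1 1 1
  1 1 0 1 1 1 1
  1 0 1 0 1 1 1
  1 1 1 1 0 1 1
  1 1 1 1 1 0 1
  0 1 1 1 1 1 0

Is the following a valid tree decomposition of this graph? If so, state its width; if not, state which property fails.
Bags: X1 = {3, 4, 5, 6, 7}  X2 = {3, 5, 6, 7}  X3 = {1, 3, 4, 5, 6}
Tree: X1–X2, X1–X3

No — vertex 2 appears in no bag.

A tree decomposition must satisfy three properties: every vertex lies in some bag; for every edge, both endpoints lie together in some bag; and for every vertex, the bags containing it form a connected subtree. Here vertex 2 appears in no bag, so the decomposition is invalid.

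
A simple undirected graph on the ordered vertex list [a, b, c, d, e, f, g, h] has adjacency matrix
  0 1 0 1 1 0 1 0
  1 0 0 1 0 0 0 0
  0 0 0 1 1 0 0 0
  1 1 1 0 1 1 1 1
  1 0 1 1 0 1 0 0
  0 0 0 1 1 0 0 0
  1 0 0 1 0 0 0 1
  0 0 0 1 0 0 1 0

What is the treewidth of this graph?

2

A width-2 tree decomposition is:
Bags: B1 = {c, d, e}  B2 = {a, d, e}  B3 = {d, e, f}  B4 = {a, d, g}  B5 = {d, g, h}  B6 = {a, b, d}
Tree: B1–B2, B2–B3, B2–B4, B4–B5, B4–B6
The largest bag has 3 vertices, giving width 2; this decomposition certifies tw(G) ≤ 2. For the lower bound, the 3 vertices {a, d, g} are pairwise adjacent, and any tree decomposition puts a clique entirely inside one bag — forcing width ≥ 2. Hence tw(G) = 2 exactly.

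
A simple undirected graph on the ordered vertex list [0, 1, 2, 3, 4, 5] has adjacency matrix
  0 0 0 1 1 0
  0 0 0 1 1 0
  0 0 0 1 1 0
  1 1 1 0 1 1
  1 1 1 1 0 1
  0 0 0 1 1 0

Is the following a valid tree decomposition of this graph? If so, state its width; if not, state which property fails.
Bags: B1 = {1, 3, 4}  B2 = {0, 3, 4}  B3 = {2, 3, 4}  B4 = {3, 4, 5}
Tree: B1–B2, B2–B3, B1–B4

Yes; width 2.

Every vertex of G appears in some bag (union = {0, 1, 2, 3, 4, 5}); every edge is covered by a bag; and for each vertex v the set of bags containing v is connected in the bag tree. The decomposition is therefore valid. The largest bag has 3 vertices, so the width is 2.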